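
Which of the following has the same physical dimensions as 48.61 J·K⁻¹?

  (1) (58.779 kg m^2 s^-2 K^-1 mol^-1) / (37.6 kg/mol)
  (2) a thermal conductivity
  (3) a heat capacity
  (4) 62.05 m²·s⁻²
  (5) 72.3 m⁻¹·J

(3)

Reference: J·K⁻¹ = N·m·K⁻¹ = kg·m²·s⁻²·K⁻¹.
Each option:
  (1) [kg·m²·s⁻²·K⁻¹·mol⁻¹] / [kg·mol⁻¹] = m²·s⁻²·K⁻¹
  (2) [thermal conductivity] = kg·m·s⁻³·K⁻¹
  (3) [heat capacity] = kg·m²·s⁻²·K⁻¹  ← same
  (4) m²·s⁻²
  (5) J·m⁻¹ = N·m·m⁻¹ = kg·m·s⁻²
Only (3) matches kg·m²·s⁻²·K⁻¹.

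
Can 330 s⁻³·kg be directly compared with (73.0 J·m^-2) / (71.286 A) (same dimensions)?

Reduce each to base SI dimensions:
  330 s⁻³·kg:  kg·s⁻³
  (73.0 J·m^-2) / (71.286 A):  [kg·s⁻²] / [A] = kg·s⁻²·A⁻¹
kg·s⁻³ ≠ kg·s⁻²·A⁻¹, so they cannot be added.

No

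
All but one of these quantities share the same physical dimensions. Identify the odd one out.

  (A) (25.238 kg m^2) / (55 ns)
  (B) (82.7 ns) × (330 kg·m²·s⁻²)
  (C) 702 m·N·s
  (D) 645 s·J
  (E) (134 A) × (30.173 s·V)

Work out the base dimensions of each:
  (A) [kg·m²] / [s] = kg·m²·s⁻¹
  (B) [s] · [kg·m²·s⁻²] = kg·m²·s⁻¹
  (C) N·m·s = kg·m·s⁻²·m·s = kg·m²·s⁻¹
  (D) J·s = N·m·s = kg·m²·s⁻¹
  (E) [A] · [kg·m²·s⁻²·A⁻¹] = kg·m²·s⁻²
All reduce to kg·m²·s⁻¹ except (E), which is kg·m²·s⁻².

(E)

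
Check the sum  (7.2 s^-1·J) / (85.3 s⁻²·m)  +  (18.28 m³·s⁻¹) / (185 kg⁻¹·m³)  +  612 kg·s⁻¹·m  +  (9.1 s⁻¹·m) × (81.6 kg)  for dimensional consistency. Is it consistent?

Expand each in SI base units:
  (7.2 s^-1·J) / (85.3 s⁻²·m):  [kg·m²·s⁻³] / [m·s⁻²] = kg·m·s⁻¹
  (18.28 m³·s⁻¹) / (185 kg⁻¹·m³):  [m³·s⁻¹] / [kg⁻¹·m³] = kg·s⁻¹
  612 kg·s⁻¹·m:  kg·m·s⁻¹
  (9.1 s⁻¹·m) × (81.6 kg):  [m·s⁻¹] · [kg] = kg·m·s⁻¹
The terms do not share a single dimension (kg·m·s⁻¹ vs kg·s⁻¹).

No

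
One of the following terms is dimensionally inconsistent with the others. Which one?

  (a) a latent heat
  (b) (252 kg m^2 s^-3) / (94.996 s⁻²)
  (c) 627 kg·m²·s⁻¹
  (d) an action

(a)

Expand each in SI base units:
  (a) [latent heat] = m²·s⁻²
  (b) [kg·m²·s⁻³] / [s⁻²] = kg·m²·s⁻¹
  (c) kg·m²·s⁻¹
  (d) [action] = kg·m²·s⁻¹
All reduce to kg·m²·s⁻¹ except (a), which is m²·s⁻².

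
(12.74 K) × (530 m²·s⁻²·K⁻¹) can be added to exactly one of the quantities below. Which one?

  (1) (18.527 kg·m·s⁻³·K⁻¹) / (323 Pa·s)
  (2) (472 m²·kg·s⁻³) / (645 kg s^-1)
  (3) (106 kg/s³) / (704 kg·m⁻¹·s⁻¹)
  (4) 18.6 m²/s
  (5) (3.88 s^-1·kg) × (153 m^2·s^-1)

Reference: [K] · [m²·s⁻²·K⁻¹] = m²·s⁻².
Each option:
  (1) [kg·m·s⁻³·K⁻¹] / [kg·m⁻¹·s⁻¹] = m²·s⁻²·K⁻¹
  (2) [kg·m²·s⁻³] / [kg·s⁻¹] = m²·s⁻²  ← same
  (3) [kg·s⁻³] / [kg·m⁻¹·s⁻¹] = m·s⁻²
  (4) m²·s⁻¹
  (5) [kg·s⁻¹] · [m²·s⁻¹] = kg·m²·s⁻²
Only (2) matches m²·s⁻².

(2)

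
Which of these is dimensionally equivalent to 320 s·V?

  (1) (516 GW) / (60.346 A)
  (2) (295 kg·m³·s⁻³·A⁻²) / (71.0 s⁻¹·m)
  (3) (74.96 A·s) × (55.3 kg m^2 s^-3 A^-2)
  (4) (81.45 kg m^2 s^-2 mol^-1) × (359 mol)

(3)

Reference: V·s = J·C⁻¹·s = kg·m²·s⁻²·A⁻¹.
Each option:
  (1) [kg·m²·s⁻³] / [A] = kg·m²·s⁻³·A⁻¹
  (2) [kg·m³·s⁻³·A⁻²] / [m·s⁻¹] = kg·m²·s⁻²·A⁻²
  (3) [s·A] · [kg·m²·s⁻³·A⁻²] = kg·m²·s⁻²·A⁻¹  ← same
  (4) [kg·m²·s⁻²·mol⁻¹] · [mol] = kg·m²·s⁻²
Only (3) matches kg·m²·s⁻²·A⁻¹.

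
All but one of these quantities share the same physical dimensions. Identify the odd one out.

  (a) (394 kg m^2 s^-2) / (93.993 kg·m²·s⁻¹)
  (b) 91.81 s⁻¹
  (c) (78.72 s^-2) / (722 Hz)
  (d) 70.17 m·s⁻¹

In SI base units:
  (a) [kg·m²·s⁻²] / [kg·m²·s⁻¹] = s⁻¹
  (b) s⁻¹
  (c) [s⁻²] / [s⁻¹] = s⁻¹
  (d) m·s⁻¹
All reduce to s⁻¹ except (d), which is m·s⁻¹.

(d)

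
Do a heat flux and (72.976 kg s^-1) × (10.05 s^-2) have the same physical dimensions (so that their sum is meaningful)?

Yes

In SI base units:
  a heat flux:  [heat flux] = kg·s⁻³
  (72.976 kg s^-1) × (10.05 s^-2):  [kg·s⁻¹] · [s⁻²] = kg·s⁻³
Both are kg·s⁻³, so they have the same dimensions and can be added.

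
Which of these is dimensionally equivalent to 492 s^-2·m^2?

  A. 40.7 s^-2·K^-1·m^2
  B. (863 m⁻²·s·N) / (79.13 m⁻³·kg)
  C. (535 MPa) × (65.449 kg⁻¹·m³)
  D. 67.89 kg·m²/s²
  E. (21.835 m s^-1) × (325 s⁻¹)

C.

Reference: m²·s⁻².
Each option:
  A. m²·s⁻²·K⁻¹
  B. [kg·m⁻¹·s⁻¹] / [kg·m⁻³] = m²·s⁻¹
  C. [kg·m⁻¹·s⁻²] · [kg⁻¹·m³] = m²·s⁻²  ← same
  D. kg·m²·s⁻²
  E. [m·s⁻¹] · [s⁻¹] = m·s⁻²
Only C. matches m²·s⁻².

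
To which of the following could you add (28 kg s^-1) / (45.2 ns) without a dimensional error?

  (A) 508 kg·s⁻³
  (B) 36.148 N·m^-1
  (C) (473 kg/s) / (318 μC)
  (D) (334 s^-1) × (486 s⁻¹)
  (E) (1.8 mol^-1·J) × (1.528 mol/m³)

(B)

Reference: [kg·s⁻¹] / [s] = kg·s⁻².
Each option:
  (A) kg·s⁻³
  (B) N·m⁻¹ = kg·m·s⁻²·m⁻¹ = kg·s⁻²  ← same
  (C) [kg·s⁻¹] / [s·A] = kg·s⁻²·A⁻¹
  (D) [s⁻¹] · [s⁻¹] = s⁻²
  (E) [kg·m²·s⁻²·mol⁻¹] · [m⁻³·mol] = kg·m⁻¹·s⁻²
Only (B) matches kg·s⁻².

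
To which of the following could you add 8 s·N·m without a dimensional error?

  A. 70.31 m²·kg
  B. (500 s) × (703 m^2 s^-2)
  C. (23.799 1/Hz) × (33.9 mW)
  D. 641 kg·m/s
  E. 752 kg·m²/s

Reference: N·m·s = kg·m·s⁻²·m·s = kg·m²·s⁻¹.
Each option:
  A. kg·m²
  B. [s] · [m²·s⁻²] = m²·s⁻¹
  C. [s] · [kg·m²·s⁻³] = kg·m²·s⁻²
  D. kg·m·s⁻¹
  E. kg·m²·s⁻¹  ← same
Only E. matches kg·m²·s⁻¹.

E.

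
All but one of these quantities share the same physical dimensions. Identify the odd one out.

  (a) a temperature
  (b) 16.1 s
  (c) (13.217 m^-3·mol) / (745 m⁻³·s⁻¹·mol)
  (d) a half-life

Dimensions:
  (a) [temperature] = K
  (b) s
  (c) [m⁻³·mol] / [m⁻³·s⁻¹·mol] = s
  (d) [half-life] = s
All reduce to s except (a), which is K.

(a)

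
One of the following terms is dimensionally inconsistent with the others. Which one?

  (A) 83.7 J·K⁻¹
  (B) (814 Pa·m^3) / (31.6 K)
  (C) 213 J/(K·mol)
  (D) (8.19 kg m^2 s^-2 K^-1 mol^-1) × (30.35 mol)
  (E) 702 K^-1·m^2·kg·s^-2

(C)

Expand each in SI base units:
  (A) J·K⁻¹ = N·m·K⁻¹ = kg·m²·s⁻²·K⁻¹
  (B) [kg·m²·s⁻²] / [K] = kg·m²·s⁻²·K⁻¹
  (C) J·mol⁻¹·K⁻¹ = N·m·mol⁻¹·K⁻¹ = kg·m²·s⁻²·K⁻¹·mol⁻¹
  (D) [kg·m²·s⁻²·K⁻¹·mol⁻¹] · [mol] = kg·m²·s⁻²·K⁻¹
  (E) kg·m²·s⁻²·K⁻¹
All reduce to kg·m²·s⁻²·K⁻¹ except (C), which is kg·m²·s⁻²·K⁻¹·mol⁻¹.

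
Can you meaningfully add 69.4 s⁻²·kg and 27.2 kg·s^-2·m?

No

Reduce each to base SI dimensions:
  69.4 s⁻²·kg:  kg·s⁻²
  27.2 kg·s^-2·m:  kg·m·s⁻²
kg·s⁻² ≠ kg·m·s⁻², so they cannot be added.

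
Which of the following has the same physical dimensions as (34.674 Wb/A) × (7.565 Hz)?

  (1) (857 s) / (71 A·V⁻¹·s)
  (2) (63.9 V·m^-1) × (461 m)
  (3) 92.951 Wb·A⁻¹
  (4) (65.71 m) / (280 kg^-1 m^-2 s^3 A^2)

Reference: [kg·m²·s⁻²·A⁻²] · [s⁻¹] = kg·m²·s⁻³·A⁻².
Each option:
  (1) [s] / [kg⁻¹·m⁻²·s⁴·A²] = kg·m²·s⁻³·A⁻²  ← same
  (2) [kg·m·s⁻³·A⁻¹] · [m] = kg·m²·s⁻³·A⁻¹
  (3) Wb·A⁻¹ = V·s·A⁻¹ = kg·m²·s⁻²·A⁻²
  (4) [m] / [kg⁻¹·m⁻²·s³·A²] = kg·m³·s⁻³·A⁻²
Only (1) matches kg·m²·s⁻³·A⁻².

(1)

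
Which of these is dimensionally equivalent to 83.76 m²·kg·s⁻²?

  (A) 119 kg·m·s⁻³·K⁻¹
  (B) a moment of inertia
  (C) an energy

(C)

Reference: kg·m²·s⁻².
Each option:
  (A) kg·m·s⁻³·K⁻¹
  (B) [moment of inertia] = kg·m²
  (C) [energy] = kg·m²·s⁻²  ← same
Only (C) matches kg·m²·s⁻².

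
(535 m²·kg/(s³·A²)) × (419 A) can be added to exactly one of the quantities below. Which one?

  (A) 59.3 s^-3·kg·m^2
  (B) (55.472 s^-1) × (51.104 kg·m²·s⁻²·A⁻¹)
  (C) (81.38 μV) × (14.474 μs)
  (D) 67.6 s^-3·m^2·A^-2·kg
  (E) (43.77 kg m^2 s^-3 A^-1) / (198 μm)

(B)

Reference: [kg·m²·s⁻³·A⁻²] · [A] = kg·m²·s⁻³·A⁻¹.
Each option:
  (A) kg·m²·s⁻³
  (B) [s⁻¹] · [kg·m²·s⁻²·A⁻¹] = kg·m²·s⁻³·A⁻¹  ← same
  (C) [kg·m²·s⁻³·A⁻¹] · [s] = kg·m²·s⁻²·A⁻¹
  (D) kg·m²·s⁻³·A⁻²
  (E) [kg·m²·s⁻³·A⁻¹] / [m] = kg·m·s⁻³·A⁻¹
Only (B) matches kg·m²·s⁻³·A⁻¹.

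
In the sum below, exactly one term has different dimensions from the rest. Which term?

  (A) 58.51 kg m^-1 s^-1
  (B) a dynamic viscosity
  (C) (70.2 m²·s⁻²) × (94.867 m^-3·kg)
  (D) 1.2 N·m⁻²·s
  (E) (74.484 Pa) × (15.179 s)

In SI base units:
  (A) kg·m⁻¹·s⁻¹
  (B) [dynamic viscosity] = kg·m⁻¹·s⁻¹
  (C) [m²·s⁻²] · [kg·m⁻³] = kg·m⁻¹·s⁻²
  (D) N·s·m⁻² = kg·m·s⁻²·s·m⁻² = kg·m⁻¹·s⁻¹
  (E) [kg·m⁻¹·s⁻²] · [s] = kg·m⁻¹·s⁻¹
All reduce to kg·m⁻¹·s⁻¹ except (C), which is kg·m⁻¹·s⁻².

(C)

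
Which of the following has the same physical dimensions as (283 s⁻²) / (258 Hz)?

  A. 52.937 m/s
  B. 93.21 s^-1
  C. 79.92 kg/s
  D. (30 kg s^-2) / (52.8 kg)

B.

Reference: [s⁻²] / [s⁻¹] = s⁻¹.
Each option:
  A. m·s⁻¹
  B. s⁻¹  ← same
  C. kg·s⁻¹
  D. [kg·s⁻²] / [kg] = s⁻²
Only B. matches s⁻¹.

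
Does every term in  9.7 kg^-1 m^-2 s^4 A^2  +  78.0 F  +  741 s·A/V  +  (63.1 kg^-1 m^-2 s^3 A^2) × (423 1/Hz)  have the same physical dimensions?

Yes

In SI base units:
  9.7 kg^-1 m^-2 s^4 A^2:  kg⁻¹·m⁻²·s⁴·A²
  78.0 F:  F = C·V⁻¹ = kg⁻¹·m⁻²·s⁴·A²
  741 s·A/V:  A·s·V⁻¹ = A·s·(J·C⁻¹)⁻¹ = kg⁻¹·m⁻²·s⁴·A²
  (63.1 kg^-1 m^-2 s^3 A^2) × (423 1/Hz):  [kg⁻¹·m⁻²·s³·A²] · [s] = kg⁻¹·m⁻²·s⁴·A²
Every term reduces to kg⁻¹·m⁻²·s⁴·A².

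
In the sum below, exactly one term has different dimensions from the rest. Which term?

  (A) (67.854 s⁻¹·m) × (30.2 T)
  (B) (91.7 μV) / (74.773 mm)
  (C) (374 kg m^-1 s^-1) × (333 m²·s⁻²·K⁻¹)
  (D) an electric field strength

(C)

Work out the base dimensions of each:
  (A) [m·s⁻¹] · [kg·s⁻²·A⁻¹] = kg·m·s⁻³·A⁻¹
  (B) [kg·m²·s⁻³·A⁻¹] / [m] = kg·m·s⁻³·A⁻¹
  (C) [kg·m⁻¹·s⁻¹] · [m²·s⁻²·K⁻¹] = kg·m·s⁻³·K⁻¹
  (D) [electric field strength] = kg·m·s⁻³·A⁻¹
All reduce to kg·m·s⁻³·A⁻¹ except (C), which is kg·m·s⁻³·K⁻¹.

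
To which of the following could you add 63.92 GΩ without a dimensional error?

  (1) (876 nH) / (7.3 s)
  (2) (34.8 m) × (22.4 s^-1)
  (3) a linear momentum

Reference: Ω = V·A⁻¹ = kg·m²·s⁻³·A⁻².
Each option:
  (1) [kg·m²·s⁻²·A⁻²] / [s] = kg·m²·s⁻³·A⁻²  ← same
  (2) [m] · [s⁻¹] = m·s⁻¹
  (3) [linear momentum] = kg·m·s⁻¹
Only (1) matches kg·m²·s⁻³·A⁻².

(1)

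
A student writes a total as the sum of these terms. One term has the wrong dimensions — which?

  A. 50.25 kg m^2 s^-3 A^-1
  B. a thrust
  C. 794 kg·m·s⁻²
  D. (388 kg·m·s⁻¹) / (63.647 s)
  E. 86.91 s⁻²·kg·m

Work out the base dimensions of each:
  A. kg·m²·s⁻³·A⁻¹
  B. [thrust] = kg·m·s⁻²
  C. kg·m·s⁻²
  D. [kg·m·s⁻¹] / [s] = kg·m·s⁻²
  E. kg·m·s⁻²
All reduce to kg·m·s⁻² except A., which is kg·m²·s⁻³·A⁻¹.

A.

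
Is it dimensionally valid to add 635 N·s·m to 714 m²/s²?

No

Dimensions:
  635 N·s·m:  N·m·s = kg·m·s⁻²·m·s = kg·m²·s⁻¹
  714 m²/s²:  m²·s⁻²
kg·m²·s⁻¹ ≠ m²·s⁻², so they cannot be added.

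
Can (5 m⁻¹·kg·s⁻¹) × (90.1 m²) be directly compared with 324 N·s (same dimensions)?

Yes

In SI base units:
  (5 m⁻¹·kg·s⁻¹) × (90.1 m²):  [kg·m⁻¹·s⁻¹] · [m²] = kg·m·s⁻¹
  324 N·s:  N·s = kg·m·s⁻²·s = kg·m·s⁻¹
Both are kg·m·s⁻¹, so they have the same dimensions and can be added.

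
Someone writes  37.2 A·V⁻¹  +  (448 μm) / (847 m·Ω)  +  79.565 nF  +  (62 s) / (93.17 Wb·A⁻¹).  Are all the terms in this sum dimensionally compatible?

Expand each in SI base units:
  37.2 A·V⁻¹:  A·V⁻¹ = A·(J·C⁻¹)⁻¹ = kg⁻¹·m⁻²·s³·A²
  (448 μm) / (847 m·Ω):  [m] / [kg·m³·s⁻³·A⁻²] = kg⁻¹·m⁻²·s³·A²
  79.565 nF:  F = C·V⁻¹ = kg⁻¹·m⁻²·s⁴·A²
  (62 s) / (93.17 Wb·A⁻¹):  [s] / [kg·m²·s⁻²·A⁻²] = kg⁻¹·m⁻²·s³·A²
The terms do not share a single dimension (kg⁻¹·m⁻²·s³·A² vs kg⁻¹·m⁻²·s⁴·A²).

No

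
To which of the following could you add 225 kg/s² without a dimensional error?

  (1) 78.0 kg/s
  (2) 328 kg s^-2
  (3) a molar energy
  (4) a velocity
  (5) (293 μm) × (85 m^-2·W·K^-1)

(2)

Reference: kg·s⁻².
Each option:
  (1) kg·s⁻¹
  (2) kg·s⁻²  ← same
  (3) [molar energy] = kg·m²·s⁻²·mol⁻¹
  (4) [velocity] = m·s⁻¹
  (5) [m] · [kg·s⁻³·K⁻¹] = kg·m·s⁻³·K⁻¹
Only (2) matches kg·s⁻².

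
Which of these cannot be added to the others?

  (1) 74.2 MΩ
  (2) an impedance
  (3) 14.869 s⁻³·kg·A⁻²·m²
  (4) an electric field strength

In SI base units:
  (1) Ω = V·A⁻¹ = kg·m²·s⁻³·A⁻²
  (2) [impedance] = kg·m²·s⁻³·A⁻²
  (3) kg·m²·s⁻³·A⁻²
  (4) [electric field strength] = kg·m·s⁻³·A⁻¹
All reduce to kg·m²·s⁻³·A⁻² except (4), which is kg·m·s⁻³·A⁻¹.

(4)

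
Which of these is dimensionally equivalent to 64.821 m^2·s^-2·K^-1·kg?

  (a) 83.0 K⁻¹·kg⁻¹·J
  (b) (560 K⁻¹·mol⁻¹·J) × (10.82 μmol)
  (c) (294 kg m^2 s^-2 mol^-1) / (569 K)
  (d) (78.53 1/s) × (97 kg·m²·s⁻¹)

(b)

Reference: kg·m²·s⁻²·K⁻¹.
Each option:
  (a) J·kg⁻¹·K⁻¹ = N·m·kg⁻¹·K⁻¹ = m²·s⁻²·K⁻¹
  (b) [kg·m²·s⁻²·K⁻¹·mol⁻¹] · [mol] = kg·m²·s⁻²·K⁻¹  ← same
  (c) [kg·m²·s⁻²·mol⁻¹] / [K] = kg·m²·s⁻²·K⁻¹·mol⁻¹
  (d) [s⁻¹] · [kg·m²·s⁻¹] = kg·m²·s⁻²
Only (b) matches kg·m²·s⁻²·K⁻¹.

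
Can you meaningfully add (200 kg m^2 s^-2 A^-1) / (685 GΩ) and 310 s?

Expand each in SI base units:
  (200 kg m^2 s^-2 A^-1) / (685 GΩ):  [kg·m²·s⁻²·A⁻¹] / [kg·m²·s⁻³·A⁻²] = s·A
  310 s:  s
s·A ≠ s, so they cannot be added.

No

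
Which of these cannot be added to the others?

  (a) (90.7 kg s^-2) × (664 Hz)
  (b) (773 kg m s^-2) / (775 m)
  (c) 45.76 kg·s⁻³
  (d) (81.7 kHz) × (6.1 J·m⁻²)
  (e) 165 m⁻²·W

(b)

Work out the base dimensions of each:
  (a) [kg·s⁻²] · [s⁻¹] = kg·s⁻³
  (b) [kg·m·s⁻²] / [m] = kg·s⁻²
  (c) kg·s⁻³
  (d) [s⁻¹] · [kg·s⁻²] = kg·s⁻³
  (e) W·m⁻² = J·s⁻¹·m⁻² = kg·s⁻³
All reduce to kg·s⁻³ except (b), which is kg·s⁻².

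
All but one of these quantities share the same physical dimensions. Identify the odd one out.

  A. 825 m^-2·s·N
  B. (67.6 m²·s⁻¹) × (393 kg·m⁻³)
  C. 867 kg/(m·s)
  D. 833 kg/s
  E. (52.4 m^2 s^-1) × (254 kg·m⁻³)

Reduce each to base SI dimensions:
  A. N·s·m⁻² = kg·m·s⁻²·s·m⁻² = kg·m⁻¹·s⁻¹
  B. [m²·s⁻¹] · [kg·m⁻³] = kg·m⁻¹·s⁻¹
  C. kg·m⁻¹·s⁻¹
  D. kg·s⁻¹
  E. [m²·s⁻¹] · [kg·m⁻³] = kg·m⁻¹·s⁻¹
All reduce to kg·m⁻¹·s⁻¹ except D., which is kg·s⁻¹.

D.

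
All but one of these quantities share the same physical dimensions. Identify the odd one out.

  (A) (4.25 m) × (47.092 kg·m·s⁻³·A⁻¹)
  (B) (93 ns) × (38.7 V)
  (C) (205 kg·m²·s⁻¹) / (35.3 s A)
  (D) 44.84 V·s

Dimensions:
  (A) [m] · [kg·m·s⁻³·A⁻¹] = kg·m²·s⁻³·A⁻¹
  (B) [s] · [kg·m²·s⁻³·A⁻¹] = kg·m²·s⁻²·A⁻¹
  (C) [kg·m²·s⁻¹] / [s·A] = kg·m²·s⁻²·A⁻¹
  (D) V·s = J·C⁻¹·s = kg·m²·s⁻²·A⁻¹
All reduce to kg·m²·s⁻²·A⁻¹ except (A), which is kg·m²·s⁻³·A⁻¹.

(A)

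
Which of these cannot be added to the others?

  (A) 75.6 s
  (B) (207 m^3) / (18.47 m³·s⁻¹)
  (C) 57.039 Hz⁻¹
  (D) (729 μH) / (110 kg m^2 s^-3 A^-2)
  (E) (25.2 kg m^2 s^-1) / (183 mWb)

Work out the base dimensions of each:
  (A) s
  (B) [m³] / [m³·s⁻¹] = s
  (C) Hz⁻¹ = (s⁻¹)⁻¹ = s
  (D) [kg·m²·s⁻²·A⁻²] / [kg·m²·s⁻³·A⁻²] = s
  (E) [kg·m²·s⁻¹] / [kg·m²·s⁻²·A⁻¹] = s·A
All reduce to s except (E), which is s·A.

(E)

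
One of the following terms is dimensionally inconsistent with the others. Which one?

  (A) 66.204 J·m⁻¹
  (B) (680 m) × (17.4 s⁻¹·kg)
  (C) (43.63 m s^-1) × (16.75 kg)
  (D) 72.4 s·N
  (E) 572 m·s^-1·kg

Reduce each to base SI dimensions:
  (A) J·m⁻¹ = N·m·m⁻¹ = kg·m·s⁻²
  (B) [m] · [kg·s⁻¹] = kg·m·s⁻¹
  (C) [m·s⁻¹] · [kg] = kg·m·s⁻¹
  (D) N·s = kg·m·s⁻²·s = kg·m·s⁻¹
  (E) kg·m·s⁻¹
All reduce to kg·m·s⁻¹ except (A), which is kg·m·s⁻².

(A)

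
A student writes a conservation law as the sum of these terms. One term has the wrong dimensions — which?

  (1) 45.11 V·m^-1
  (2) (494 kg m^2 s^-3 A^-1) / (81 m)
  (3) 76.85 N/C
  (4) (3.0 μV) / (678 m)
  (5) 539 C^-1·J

(5)

Expand each in SI base units:
  (1) V·m⁻¹ = J·C⁻¹·m⁻¹ = kg·m·s⁻³·A⁻¹
  (2) [kg·m²·s⁻³·A⁻¹] / [m] = kg·m·s⁻³·A⁻¹
  (3) N·C⁻¹ = kg·m·s⁻²·(s·A)⁻¹ = kg·m·s⁻³·A⁻¹
  (4) [kg·m²·s⁻³·A⁻¹] / [m] = kg·m·s⁻³·A⁻¹
  (5) J·C⁻¹ = N·m·(s·A)⁻¹ = kg·m²·s⁻³·A⁻¹
All reduce to kg·m·s⁻³·A⁻¹ except (5), which is kg·m²·s⁻³·A⁻¹.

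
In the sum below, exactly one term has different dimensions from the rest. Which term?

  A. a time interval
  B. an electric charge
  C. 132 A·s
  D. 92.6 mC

Dimensions:
  A. [time interval] = s
  B. [electric charge] = s·A
  C. A·s = s·A
  D. C = s·A
All reduce to s·A except A., which is s.

A.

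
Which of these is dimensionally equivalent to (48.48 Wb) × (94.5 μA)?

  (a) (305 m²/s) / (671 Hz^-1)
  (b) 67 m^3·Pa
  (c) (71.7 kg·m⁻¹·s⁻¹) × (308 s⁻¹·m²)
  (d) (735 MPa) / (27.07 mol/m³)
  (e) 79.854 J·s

Reference: [kg·m²·s⁻²·A⁻¹] · [A] = kg·m²·s⁻².
Each option:
  (a) [m²·s⁻¹] / [s] = m²·s⁻²
  (b) Pa·m³ = N·m⁻²·m³ = kg·m²·s⁻²  ← same
  (c) [kg·m⁻¹·s⁻¹] · [m²·s⁻¹] = kg·m·s⁻²
  (d) [kg·m⁻¹·s⁻²] / [m⁻³·mol] = kg·m²·s⁻²·mol⁻¹
  (e) J·s = N·m·s = kg·m²·s⁻¹
Only (b) matches kg·m²·s⁻².

(b)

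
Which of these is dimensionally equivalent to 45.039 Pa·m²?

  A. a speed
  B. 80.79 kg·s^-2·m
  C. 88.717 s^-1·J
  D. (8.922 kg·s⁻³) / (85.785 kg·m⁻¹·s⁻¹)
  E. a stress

Reference: Pa·m² = N·m⁻²·m² = kg·m·s⁻².
Each option:
  A. [speed] = m·s⁻¹
  B. kg·m·s⁻²  ← same
  C. J·s⁻¹ = N·m·s⁻¹ = kg·m²·s⁻³
  D. [kg·s⁻³] / [kg·m⁻¹·s⁻¹] = m·s⁻²
  E. [stress] = kg·m⁻¹·s⁻²
Only B. matches kg·m·s⁻².

B.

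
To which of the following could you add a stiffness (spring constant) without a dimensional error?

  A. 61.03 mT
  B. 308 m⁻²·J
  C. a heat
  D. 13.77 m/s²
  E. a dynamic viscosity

B.

Reference: [stiffness (spring constant)] = kg·s⁻².
Each option:
  A. T = Wb·m⁻² = kg·s⁻²·A⁻¹
  B. J·m⁻² = N·m·m⁻² = kg·s⁻²  ← same
  C. [heat] = kg·m²·s⁻²
  D. m·s⁻²
  E. [dynamic viscosity] = kg·m⁻¹·s⁻¹
Only B. matches kg·s⁻².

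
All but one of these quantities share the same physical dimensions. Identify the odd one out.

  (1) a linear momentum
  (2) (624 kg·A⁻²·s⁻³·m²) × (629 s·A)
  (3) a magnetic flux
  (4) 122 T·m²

Reduce each to base SI dimensions:
  (1) [linear momentum] = kg·m·s⁻¹
  (2) [kg·m²·s⁻³·A⁻²] · [s·A] = kg·m²·s⁻²·A⁻¹
  (3) [magnetic flux] = kg·m²·s⁻²·A⁻¹
  (4) T·m² = Wb·m⁻²·m² = kg·m²·s⁻²·A⁻¹
All reduce to kg·m²·s⁻²·A⁻¹ except (1), which is kg·m·s⁻¹.

(1)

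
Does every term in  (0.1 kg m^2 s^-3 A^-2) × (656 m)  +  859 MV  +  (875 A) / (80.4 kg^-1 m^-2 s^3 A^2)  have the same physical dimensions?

No

Work out the base dimensions of each:
  (0.1 kg m^2 s^-3 A^-2) × (656 m):  [kg·m²·s⁻³·A⁻²] · [m] = kg·m³·s⁻³·A⁻²
  859 MV:  V = J·C⁻¹ = kg·m²·s⁻³·A⁻¹
  (875 A) / (80.4 kg^-1 m^-2 s^3 A^2):  [A] / [kg⁻¹·m⁻²·s³·A²] = kg·m²·s⁻³·A⁻¹
The terms do not share a single dimension (kg·m²·s⁻³·A⁻¹ vs kg·m³·s⁻³·A⁻²).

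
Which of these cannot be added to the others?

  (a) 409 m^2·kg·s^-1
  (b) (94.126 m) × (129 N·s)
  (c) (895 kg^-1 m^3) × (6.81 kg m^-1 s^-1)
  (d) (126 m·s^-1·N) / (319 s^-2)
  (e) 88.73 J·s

Work out the base dimensions of each:
  (a) kg·m²·s⁻¹
  (b) [m] · [kg·m·s⁻¹] = kg·m²·s⁻¹
  (c) [kg⁻¹·m³] · [kg·m⁻¹·s⁻¹] = m²·s⁻¹
  (d) [kg·m²·s⁻³] / [s⁻²] = kg·m²·s⁻¹
  (e) J·s = N·m·s = kg·m²·s⁻¹
All reduce to kg·m²·s⁻¹ except (c), which is m²·s⁻¹.

(c)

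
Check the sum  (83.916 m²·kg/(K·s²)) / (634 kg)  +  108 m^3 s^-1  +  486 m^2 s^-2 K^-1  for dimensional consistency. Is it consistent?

No

Reduce each to base SI dimensions:
  (83.916 m²·kg/(K·s²)) / (634 kg):  [kg·m²·s⁻²·K⁻¹] / [kg] = m²·s⁻²·K⁻¹
  108 m^3 s^-1:  m³·s⁻¹
  486 m^2 s^-2 K^-1:  m²·s⁻²·K⁻¹
The terms do not share a single dimension (m²·s⁻²·K⁻¹ vs m³·s⁻¹).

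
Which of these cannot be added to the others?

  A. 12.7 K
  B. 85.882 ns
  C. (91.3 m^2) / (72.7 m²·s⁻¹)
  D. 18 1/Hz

Dimensions:
  A. K
  B. s
  C. [m²] / [m²·s⁻¹] = s
  D. Hz⁻¹ = (s⁻¹)⁻¹ = s
All reduce to s except A., which is K.

A.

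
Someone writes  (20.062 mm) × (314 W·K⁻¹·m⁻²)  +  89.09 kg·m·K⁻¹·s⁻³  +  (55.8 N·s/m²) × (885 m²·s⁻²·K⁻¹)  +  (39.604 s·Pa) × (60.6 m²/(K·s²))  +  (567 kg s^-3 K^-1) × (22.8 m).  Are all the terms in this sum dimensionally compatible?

Yes

Dimensions:
  (20.062 mm) × (314 W·K⁻¹·m⁻²):  [m] · [kg·s⁻³·K⁻¹] = kg·m·s⁻³·K⁻¹
  89.09 kg·m·K⁻¹·s⁻³:  kg·m·s⁻³·K⁻¹
  (55.8 N·s/m²) × (885 m²·s⁻²·K⁻¹):  [kg·m⁻¹·s⁻¹] · [m²·s⁻²·K⁻¹] = kg·m·s⁻³·K⁻¹
  (39.604 s·Pa) × (60.6 m²/(K·s²)):  [kg·m⁻¹·s⁻¹] · [m²·s⁻²·K⁻¹] = kg·m·s⁻³·K⁻¹
  (567 kg s^-3 K^-1) × (22.8 m):  [kg·s⁻³·K⁻¹] · [m] = kg·m·s⁻³·K⁻¹
Every term reduces to kg·m·s⁻³·K⁻¹.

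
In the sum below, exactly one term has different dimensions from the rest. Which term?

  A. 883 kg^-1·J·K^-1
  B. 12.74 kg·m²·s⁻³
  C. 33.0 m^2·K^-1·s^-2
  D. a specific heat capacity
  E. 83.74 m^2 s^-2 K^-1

Expand each in SI base units:
  A. J·kg⁻¹·K⁻¹ = N·m·kg⁻¹·K⁻¹ = m²·s⁻²·K⁻¹
  B. kg·m²·s⁻³
  C. m²·s⁻²·K⁻¹
  D. [specific heat capacity] = m²·s⁻²·K⁻¹
  E. m²·s⁻²·K⁻¹
All reduce to m²·s⁻²·K⁻¹ except B., which is kg·m²·s⁻³.

B.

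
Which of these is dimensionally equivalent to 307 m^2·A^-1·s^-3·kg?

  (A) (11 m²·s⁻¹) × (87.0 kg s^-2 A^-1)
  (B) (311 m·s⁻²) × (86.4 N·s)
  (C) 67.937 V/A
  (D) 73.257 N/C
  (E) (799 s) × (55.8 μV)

(A)

Reference: kg·m²·s⁻³·A⁻¹.
Each option:
  (A) [m²·s⁻¹] · [kg·s⁻²·A⁻¹] = kg·m²·s⁻³·A⁻¹  ← same
  (B) [m·s⁻²] · [kg·m·s⁻¹] = kg·m²·s⁻³
  (C) V·A⁻¹ = J·C⁻¹·A⁻¹ = kg·m²·s⁻³·A⁻²
  (D) N·C⁻¹ = kg·m·s⁻²·(s·A)⁻¹ = kg·m·s⁻³·A⁻¹
  (E) [s] · [kg·m²·s⁻³·A⁻¹] = kg·m²·s⁻²·A⁻¹
Only (A) matches kg·m²·s⁻³·A⁻¹.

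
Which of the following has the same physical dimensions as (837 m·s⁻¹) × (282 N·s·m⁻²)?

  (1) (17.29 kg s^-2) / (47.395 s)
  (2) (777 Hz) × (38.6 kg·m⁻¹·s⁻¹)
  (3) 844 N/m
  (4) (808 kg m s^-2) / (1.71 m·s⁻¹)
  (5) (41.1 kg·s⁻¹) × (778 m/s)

Reference: [m·s⁻¹] · [kg·m⁻¹·s⁻¹] = kg·s⁻².
Each option:
  (1) [kg·s⁻²] / [s] = kg·s⁻³
  (2) [s⁻¹] · [kg·m⁻¹·s⁻¹] = kg·m⁻¹·s⁻²
  (3) N·m⁻¹ = kg·m·s⁻²·m⁻¹ = kg·s⁻²  ← same
  (4) [kg·m·s⁻²] / [m·s⁻¹] = kg·s⁻¹
  (5) [kg·s⁻¹] · [m·s⁻¹] = kg·m·s⁻²
Only (3) matches kg·s⁻².

(3)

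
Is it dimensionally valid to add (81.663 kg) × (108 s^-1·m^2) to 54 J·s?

Reduce each to base SI dimensions:
  (81.663 kg) × (108 s^-1·m^2):  [kg] · [m²·s⁻¹] = kg·m²·s⁻¹
  54 J·s:  J·s = N·m·s = kg·m²·s⁻¹
Both are kg·m²·s⁻¹, so they have the same dimensions and can be added.

Yes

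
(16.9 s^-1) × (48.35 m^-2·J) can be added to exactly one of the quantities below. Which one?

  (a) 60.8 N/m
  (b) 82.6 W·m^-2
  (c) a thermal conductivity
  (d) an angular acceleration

(b)

Reference: [s⁻¹] · [kg·s⁻²] = kg·s⁻³.
Each option:
  (a) N·m⁻¹ = kg·m·s⁻²·m⁻¹ = kg·s⁻²
  (b) W·m⁻² = J·s⁻¹·m⁻² = kg·s⁻³  ← same
  (c) [thermal conductivity] = kg·m·s⁻³·K⁻¹
  (d) [angular acceleration] = s⁻²
Only (b) matches kg·s⁻³.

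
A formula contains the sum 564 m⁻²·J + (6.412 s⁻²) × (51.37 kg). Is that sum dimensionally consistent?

In SI base units:
  564 m⁻²·J:  J·m⁻² = N·m·m⁻² = kg·s⁻²
  (6.412 s⁻²) × (51.37 kg):  [s⁻²] · [kg] = kg·s⁻²
Both are kg·s⁻², so they have the same dimensions and can be added.

Yes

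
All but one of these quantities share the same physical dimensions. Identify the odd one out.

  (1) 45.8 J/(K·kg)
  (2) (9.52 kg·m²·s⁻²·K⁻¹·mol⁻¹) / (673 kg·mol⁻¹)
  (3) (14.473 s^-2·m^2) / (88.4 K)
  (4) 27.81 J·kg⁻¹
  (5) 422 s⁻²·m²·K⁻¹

(4)

In SI base units:
  (1) J·kg⁻¹·K⁻¹ = N·m·kg⁻¹·K⁻¹ = m²·s⁻²·K⁻¹
  (2) [kg·m²·s⁻²·K⁻¹·mol⁻¹] / [kg·mol⁻¹] = m²·s⁻²·K⁻¹
  (3) [m²·s⁻²] / [K] = m²·s⁻²·K⁻¹
  (4) J·kg⁻¹ = N·m·kg⁻¹ = m²·s⁻²
  (5) m²·s⁻²·K⁻¹
All reduce to m²·s⁻²·K⁻¹ except (4), which is m²·s⁻².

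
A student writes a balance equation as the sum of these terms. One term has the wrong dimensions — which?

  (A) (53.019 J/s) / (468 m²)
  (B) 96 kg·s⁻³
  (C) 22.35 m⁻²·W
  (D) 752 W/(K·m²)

In SI base units:
  (A) [kg·m²·s⁻³] / [m²] = kg·s⁻³
  (B) kg·s⁻³
  (C) W·m⁻² = J·s⁻¹·m⁻² = kg·s⁻³
  (D) W·m⁻²·K⁻¹ = J·s⁻¹·m⁻²·K⁻¹ = kg·s⁻³·K⁻¹
All reduce to kg·s⁻³ except (D), which is kg·s⁻³·K⁻¹.

(D)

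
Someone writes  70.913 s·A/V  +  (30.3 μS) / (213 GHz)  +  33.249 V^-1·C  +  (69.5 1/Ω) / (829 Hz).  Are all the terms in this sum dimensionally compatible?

Yes

Dimensions:
  70.913 s·A/V:  A·s·V⁻¹ = A·s·(J·C⁻¹)⁻¹ = kg⁻¹·m⁻²·s⁴·A²
  (30.3 μS) / (213 GHz):  [kg⁻¹·m⁻²·s³·A²] / [s⁻¹] = kg⁻¹·m⁻²·s⁴·A²
  33.249 V^-1·C:  C·V⁻¹ = s·A·(J·C⁻¹)⁻¹ = kg⁻¹·m⁻²·s⁴·A²
  (69.5 1/Ω) / (829 Hz):  [kg⁻¹·m⁻²·s³·A²] / [s⁻¹] = kg⁻¹·m⁻²·s⁴·A²
Every term reduces to kg⁻¹·m⁻²·s⁴·A².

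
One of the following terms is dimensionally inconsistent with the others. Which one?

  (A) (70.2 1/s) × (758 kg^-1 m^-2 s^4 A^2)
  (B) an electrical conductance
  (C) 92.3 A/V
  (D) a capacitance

(D)

Reduce each to base SI dimensions:
  (A) [s⁻¹] · [kg⁻¹·m⁻²·s⁴·A²] = kg⁻¹·m⁻²·s³·A²
  (B) [electrical conductance] = kg⁻¹·m⁻²·s³·A²
  (C) A·V⁻¹ = A·(J·C⁻¹)⁻¹ = kg⁻¹·m⁻²·s³·A²
  (D) [capacitance] = kg⁻¹·m⁻²·s⁴·A²
All reduce to kg⁻¹·m⁻²·s³·A² except (D), which is kg⁻¹·m⁻²·s⁴·A².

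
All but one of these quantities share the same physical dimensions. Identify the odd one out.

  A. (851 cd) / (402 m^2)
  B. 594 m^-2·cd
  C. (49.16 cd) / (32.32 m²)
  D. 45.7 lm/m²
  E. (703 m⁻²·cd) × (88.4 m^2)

Work out the base dimensions of each:
  A. [cd] / [m²] = m⁻²·cd
  B. cd·m⁻² = m⁻²·cd
  C. [cd] / [m²] = m⁻²·cd
  D. lm·m⁻² = cd·m⁻² = m⁻²·cd
  E. [m⁻²·cd] · [m²] = cd
All reduce to m⁻²·cd except E., which is cd.

E.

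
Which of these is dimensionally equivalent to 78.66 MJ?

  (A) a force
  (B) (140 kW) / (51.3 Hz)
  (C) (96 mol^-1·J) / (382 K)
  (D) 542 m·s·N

Reference: J = N·m = kg·m²·s⁻².
Each option:
  (A) [force] = kg·m·s⁻²
  (B) [kg·m²·s⁻³] / [s⁻¹] = kg·m²·s⁻²  ← same
  (C) [kg·m²·s⁻²·mol⁻¹] / [K] = kg·m²·s⁻²·K⁻¹·mol⁻¹
  (D) N·m·s = kg·m·s⁻²·m·s = kg·m²·s⁻¹
Only (B) matches kg·m²·s⁻².

(B)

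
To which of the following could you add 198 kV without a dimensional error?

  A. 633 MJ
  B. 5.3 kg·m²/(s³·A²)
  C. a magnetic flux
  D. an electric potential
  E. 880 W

Reference: V = J·C⁻¹ = kg·m²·s⁻³·A⁻¹.
Each option:
  A. J = N·m = kg·m²·s⁻²
  B. kg·m²·s⁻³·A⁻²
  C. [magnetic flux] = kg·m²·s⁻²·A⁻¹
  D. [electric potential] = kg·m²·s⁻³·A⁻¹  ← same
  E. W = J·s⁻¹ = kg·m²·s⁻³
Only D. matches kg·m²·s⁻³·A⁻¹.

D.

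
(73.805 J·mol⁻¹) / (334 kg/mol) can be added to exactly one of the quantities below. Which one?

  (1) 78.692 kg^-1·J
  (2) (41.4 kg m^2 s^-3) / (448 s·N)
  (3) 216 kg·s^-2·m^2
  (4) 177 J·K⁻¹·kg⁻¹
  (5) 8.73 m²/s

Reference: [kg·m²·s⁻²·mol⁻¹] / [kg·mol⁻¹] = m²·s⁻².
Each option:
  (1) J·kg⁻¹ = N·m·kg⁻¹ = m²·s⁻²  ← same
  (2) [kg·m²·s⁻³] / [kg·m·s⁻¹] = m·s⁻²
  (3) kg·m²·s⁻²
  (4) J·kg⁻¹·K⁻¹ = N·m·kg⁻¹·K⁻¹ = m²·s⁻²·K⁻¹
  (5) m²·s⁻¹
Only (1) matches m²·s⁻².

(1)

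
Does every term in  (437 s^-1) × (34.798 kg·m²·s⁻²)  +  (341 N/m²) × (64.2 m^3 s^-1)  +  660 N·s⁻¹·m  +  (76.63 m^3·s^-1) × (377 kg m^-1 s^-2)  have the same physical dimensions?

Expand each in SI base units:
  (437 s^-1) × (34.798 kg·m²·s⁻²):  [s⁻¹] · [kg·m²·s⁻²] = kg·m²·s⁻³
  (341 N/m²) × (64.2 m^3 s^-1):  [kg·m⁻¹·s⁻²] · [m³·s⁻¹] = kg·m²·s⁻³
  660 N·s⁻¹·m:  N·m·s⁻¹ = kg·m·s⁻²·m·s⁻¹ = kg·m²·s⁻³
  (76.63 m^3·s^-1) × (377 kg m^-1 s^-2):  [m³·s⁻¹] · [kg·m⁻¹·s⁻²] = kg·m²·s⁻³
Every term reduces to kg·m²·s⁻³.

Yes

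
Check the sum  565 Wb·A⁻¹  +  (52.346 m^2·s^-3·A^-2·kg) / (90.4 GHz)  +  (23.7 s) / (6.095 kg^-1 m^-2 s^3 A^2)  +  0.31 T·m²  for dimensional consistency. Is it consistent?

No

Expand each in SI base units:
  565 Wb·A⁻¹:  Wb·A⁻¹ = V·s·A⁻¹ = kg·m²·s⁻²·A⁻²
  (52.346 m^2·s^-3·A^-2·kg) / (90.4 GHz):  [kg·m²·s⁻³·A⁻²] / [s⁻¹] = kg·m²·s⁻²·A⁻²
  (23.7 s) / (6.095 kg^-1 m^-2 s^3 A^2):  [s] / [kg⁻¹·m⁻²·s³·A²] = kg·m²·s⁻²·A⁻²
  0.31 T·m²:  T·m² = Wb·m⁻²·m² = kg·m²·s⁻²·A⁻¹
The terms do not share a single dimension (kg·m²·s⁻²·A⁻² vs kg·m²·s⁻²·A⁻¹).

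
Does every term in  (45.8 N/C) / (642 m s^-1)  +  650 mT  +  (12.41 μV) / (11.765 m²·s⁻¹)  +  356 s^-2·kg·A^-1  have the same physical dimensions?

Dimensions:
  (45.8 N/C) / (642 m s^-1):  [kg·m·s⁻³·A⁻¹] / [m·s⁻¹] = kg·s⁻²·A⁻¹
  650 mT:  T = Wb·m⁻² = kg·s⁻²·A⁻¹
  (12.41 μV) / (11.765 m²·s⁻¹):  [kg·m²·s⁻³·A⁻¹] / [m²·s⁻¹] = kg·s⁻²·A⁻¹
  356 s^-2·kg·A^-1:  kg·s⁻²·A⁻¹
Every term reduces to kg·s⁻²·A⁻¹.

Yes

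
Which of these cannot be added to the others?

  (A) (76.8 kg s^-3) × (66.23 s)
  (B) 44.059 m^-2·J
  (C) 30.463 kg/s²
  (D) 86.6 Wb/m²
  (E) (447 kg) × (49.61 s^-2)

Dimensions:
  (A) [kg·s⁻³] · [s] = kg·s⁻²
  (B) J·m⁻² = N·m·m⁻² = kg·s⁻²
  (C) kg·s⁻²
  (D) Wb·m⁻² = V·s·m⁻² = kg·s⁻²·A⁻¹
  (E) [kg] · [s⁻²] = kg·s⁻²
All reduce to kg·s⁻² except (D), which is kg·s⁻²·A⁻¹.

(D)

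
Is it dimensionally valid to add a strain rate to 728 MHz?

Work out the base dimensions of each:
  a strain rate:  [strain rate] = s⁻¹
  728 MHz:  Hz = s⁻¹
Both are s⁻¹, so they have the same dimensions and can be added.

Yes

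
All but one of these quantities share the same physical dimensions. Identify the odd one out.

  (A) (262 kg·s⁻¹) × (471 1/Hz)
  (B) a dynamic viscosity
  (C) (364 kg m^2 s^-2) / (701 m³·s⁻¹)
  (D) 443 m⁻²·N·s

In SI base units:
  (A) [kg·s⁻¹] · [s] = kg
  (B) [dynamic viscosity] = kg·m⁻¹·s⁻¹
  (C) [kg·m²·s⁻²] / [m³·s⁻¹] = kg·m⁻¹·s⁻¹
  (D) N·s·m⁻² = kg·m·s⁻²·s·m⁻² = kg·m⁻¹·s⁻¹
All reduce to kg·m⁻¹·s⁻¹ except (A), which is kg.

(A)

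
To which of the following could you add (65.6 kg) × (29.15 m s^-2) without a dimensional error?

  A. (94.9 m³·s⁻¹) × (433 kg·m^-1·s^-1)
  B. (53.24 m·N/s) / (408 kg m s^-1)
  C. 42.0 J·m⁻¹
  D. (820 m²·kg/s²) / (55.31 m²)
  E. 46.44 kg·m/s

Reference: [kg] · [m·s⁻²] = kg·m·s⁻².
Each option:
  A. [m³·s⁻¹] · [kg·m⁻¹·s⁻¹] = kg·m²·s⁻²
  B. [kg·m²·s⁻³] / [kg·m·s⁻¹] = m·s⁻²
  C. J·m⁻¹ = N·m·m⁻¹ = kg·m·s⁻²  ← same
  D. [kg·m²·s⁻²] / [m²] = kg·s⁻²
  E. kg·m·s⁻¹
Only C. matches kg·m·s⁻².

C.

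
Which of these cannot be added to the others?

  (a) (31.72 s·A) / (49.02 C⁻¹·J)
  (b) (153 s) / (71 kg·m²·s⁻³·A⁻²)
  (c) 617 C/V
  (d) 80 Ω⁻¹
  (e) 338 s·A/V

(d)

Expand each in SI base units:
  (a) [s·A] / [kg·m²·s⁻³·A⁻¹] = kg⁻¹·m⁻²·s⁴·A²
  (b) [s] / [kg·m²·s⁻³·A⁻²] = kg⁻¹·m⁻²·s⁴·A²
  (c) C·V⁻¹ = s·A·(J·C⁻¹)⁻¹ = kg⁻¹·m⁻²·s⁴·A²
  (d) Ω⁻¹ = (V·A⁻¹)⁻¹ = kg⁻¹·m⁻²·s³·A²
  (e) A·s·V⁻¹ = A·s·(J·C⁻¹)⁻¹ = kg⁻¹·m⁻²·s⁴·A²
All reduce to kg⁻¹·m⁻²·s⁴·A² except (d), which is kg⁻¹·m⁻²·s³·A².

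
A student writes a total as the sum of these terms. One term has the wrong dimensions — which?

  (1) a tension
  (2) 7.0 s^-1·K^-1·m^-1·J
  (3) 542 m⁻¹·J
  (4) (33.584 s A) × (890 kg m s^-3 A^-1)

(2)

In SI base units:
  (1) [tension] = kg·m·s⁻²
  (2) J·s⁻¹·m⁻¹·K⁻¹ = N·m·s⁻¹·m⁻¹·K⁻¹ = kg·m·s⁻³·K⁻¹
  (3) J·m⁻¹ = N·m·m⁻¹ = kg·m·s⁻²
  (4) [s·A] · [kg·m·s⁻³·A⁻¹] = kg·m·s⁻²
All reduce to kg·m·s⁻² except (2), which is kg·m·s⁻³·K⁻¹.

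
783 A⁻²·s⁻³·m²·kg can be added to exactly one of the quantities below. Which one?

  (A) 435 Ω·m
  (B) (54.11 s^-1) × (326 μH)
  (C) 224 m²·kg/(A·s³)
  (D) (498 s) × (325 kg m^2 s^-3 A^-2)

(B)

Reference: kg·m²·s⁻³·A⁻².
Each option:
  (A) Ω·m = V·A⁻¹·m = kg·m³·s⁻³·A⁻²
  (B) [s⁻¹] · [kg·m²·s⁻²·A⁻²] = kg·m²·s⁻³·A⁻²  ← same
  (C) kg·m²·s⁻³·A⁻¹
  (D) [s] · [kg·m²·s⁻³·A⁻²] = kg·m²·s⁻²·A⁻²
Only (B) matches kg·m²·s⁻³·A⁻².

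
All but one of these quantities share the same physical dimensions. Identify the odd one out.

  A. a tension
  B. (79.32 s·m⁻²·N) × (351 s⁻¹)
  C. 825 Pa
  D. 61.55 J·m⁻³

A.

In SI base units:
  A. [tension] = kg·m·s⁻²
  B. [kg·m⁻¹·s⁻¹] · [s⁻¹] = kg·m⁻¹·s⁻²
  C. Pa = N·m⁻² = kg·m⁻¹·s⁻²
  D. J·m⁻³ = N·m·m⁻³ = kg·m⁻¹·s⁻²
All reduce to kg·m⁻¹·s⁻² except A., which is kg·m·s⁻².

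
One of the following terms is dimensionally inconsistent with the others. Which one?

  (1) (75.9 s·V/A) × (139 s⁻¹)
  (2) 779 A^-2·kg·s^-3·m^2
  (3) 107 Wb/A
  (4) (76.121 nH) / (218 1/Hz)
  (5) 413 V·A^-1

In SI base units:
  (1) [kg·m²·s⁻²·A⁻²] · [s⁻¹] = kg·m²·s⁻³·A⁻²
  (2) kg·m²·s⁻³·A⁻²
  (3) Wb·A⁻¹ = V·s·A⁻¹ = kg·m²·s⁻²·A⁻²
  (4) [kg·m²·s⁻²·A⁻²] / [s] = kg·m²·s⁻³·A⁻²
  (5) V·A⁻¹ = J·C⁻¹·A⁻¹ = kg·m²·s⁻³·A⁻²
All reduce to kg·m²·s⁻³·A⁻² except (3), which is kg·m²·s⁻²·A⁻².

(3)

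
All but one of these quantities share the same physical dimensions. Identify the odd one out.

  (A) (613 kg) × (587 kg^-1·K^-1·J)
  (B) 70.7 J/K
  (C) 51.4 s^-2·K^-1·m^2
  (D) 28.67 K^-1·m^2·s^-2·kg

Dimensions:
  (A) [kg] · [m²·s⁻²·K⁻¹] = kg·m²·s⁻²·K⁻¹
  (B) J·K⁻¹ = N·m·K⁻¹ = kg·m²·s⁻²·K⁻¹
  (C) m²·s⁻²·K⁻¹
  (D) kg·m²·s⁻²·K⁻¹
All reduce to kg·m²·s⁻²·K⁻¹ except (C), which is m²·s⁻²·K⁻¹.

(C)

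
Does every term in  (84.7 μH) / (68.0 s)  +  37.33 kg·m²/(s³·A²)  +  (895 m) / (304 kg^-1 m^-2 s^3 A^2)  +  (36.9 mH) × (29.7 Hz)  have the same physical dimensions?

In SI base units:
  (84.7 μH) / (68.0 s):  [kg·m²·s⁻²·A⁻²] / [s] = kg·m²·s⁻³·A⁻²
  37.33 kg·m²/(s³·A²):  kg·m²·s⁻³·A⁻²
  (895 m) / (304 kg^-1 m^-2 s^3 A^2):  [m] / [kg⁻¹·m⁻²·s³·A²] = kg·m³·s⁻³·A⁻²
  (36.9 mH) × (29.7 Hz):  [kg·m²·s⁻²·A⁻²] · [s⁻¹] = kg·m²·s⁻³·A⁻²
The terms do not share a single dimension (kg·m²·s⁻³·A⁻² vs kg·m³·s⁻³·A⁻²).

No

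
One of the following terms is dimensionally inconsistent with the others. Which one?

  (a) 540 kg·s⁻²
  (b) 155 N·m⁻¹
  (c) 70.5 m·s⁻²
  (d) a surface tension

(c)

Work out the base dimensions of each:
  (a) kg·s⁻²
  (b) N·m⁻¹ = kg·m·s⁻²·m⁻¹ = kg·s⁻²
  (c) m·s⁻²
  (d) [surface tension] = kg·s⁻²
All reduce to kg·s⁻² except (c), which is m·s⁻².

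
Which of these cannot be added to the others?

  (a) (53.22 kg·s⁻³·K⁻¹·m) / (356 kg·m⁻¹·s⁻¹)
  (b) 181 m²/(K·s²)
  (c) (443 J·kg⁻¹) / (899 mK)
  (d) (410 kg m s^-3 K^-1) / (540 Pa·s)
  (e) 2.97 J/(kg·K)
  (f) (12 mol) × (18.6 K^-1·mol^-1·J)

(f)

Work out the base dimensions of each:
  (a) [kg·m·s⁻³·K⁻¹] / [kg·m⁻¹·s⁻¹] = m²·s⁻²·K⁻¹
  (b) m²·s⁻²·K⁻¹
  (c) [m²·s⁻²] / [K] = m²·s⁻²·K⁻¹
  (d) [kg·m·s⁻³·K⁻¹] / [kg·m⁻¹·s⁻¹] = m²·s⁻²·K⁻¹
  (e) J·kg⁻¹·K⁻¹ = N·m·kg⁻¹·K⁻¹ = m²·s⁻²·K⁻¹
  (f) [mol] · [kg·m²·s⁻²·K⁻¹·mol⁻¹] = kg·m²·s⁻²·K⁻¹
All reduce to m²·s⁻²·K⁻¹ except (f), which is kg·m²·s⁻²·K⁻¹.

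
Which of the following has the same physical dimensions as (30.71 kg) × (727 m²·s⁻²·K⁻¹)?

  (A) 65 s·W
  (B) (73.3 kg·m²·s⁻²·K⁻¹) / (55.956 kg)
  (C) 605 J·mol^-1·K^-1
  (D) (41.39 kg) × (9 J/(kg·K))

(D)

Reference: [kg] · [m²·s⁻²·K⁻¹] = kg·m²·s⁻²·K⁻¹.
Each option:
  (A) W·s = J·s⁻¹·s = kg·m²·s⁻²
  (B) [kg·m²·s⁻²·K⁻¹] / [kg] = m²·s⁻²·K⁻¹
  (C) J·mol⁻¹·K⁻¹ = N·m·mol⁻¹·K⁻¹ = kg·m²·s⁻²·K⁻¹·mol⁻¹
  (D) [kg] · [m²·s⁻²·K⁻¹] = kg·m²·s⁻²·K⁻¹  ← same
Only (D) matches kg·m²·s⁻²·K⁻¹.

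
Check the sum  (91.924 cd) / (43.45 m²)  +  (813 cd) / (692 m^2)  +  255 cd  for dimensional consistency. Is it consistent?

No

Work out the base dimensions of each:
  (91.924 cd) / (43.45 m²):  [cd] / [m²] = m⁻²·cd
  (813 cd) / (692 m^2):  [cd] / [m²] = m⁻²·cd
  255 cd:  cd
The terms do not share a single dimension (cd vs m⁻²·cd).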